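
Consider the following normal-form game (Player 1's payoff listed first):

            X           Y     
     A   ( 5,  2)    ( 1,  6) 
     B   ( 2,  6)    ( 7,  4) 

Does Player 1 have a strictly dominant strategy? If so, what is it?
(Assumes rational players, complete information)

No strictly dominant strategy exists for Player 1

Work:
A strategy strictly dominates another if it gives a strictly higher payoff against every opponent action. Compare each pair of P1's strategies column-by-column:
  A vs B: [5 vs 2, 1 vs 7] → A does not strictly dominate B (column Y: 1 ≤ 7)
  B vs A: [2 vs 5, 7 vs 1] → B does not strictly dominate A (column X: 2 ≤ 5)
No single strategy strictly dominates all others → no strictly dominant strategy.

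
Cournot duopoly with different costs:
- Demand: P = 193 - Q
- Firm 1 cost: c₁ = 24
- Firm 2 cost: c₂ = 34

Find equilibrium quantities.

q₁* = 59.67, q₂* = 49.67

Work:
Reaction: q₁ = (193 - 24 - q₂)/2
Reaction: q₂ = (193 - 34 - q₁)/2
Solve simultaneously:
q₁* = (193 - 2×24 + 34)/3 = 59.67
q₂* = (193 - 2×34 + 24)/3 = 49.67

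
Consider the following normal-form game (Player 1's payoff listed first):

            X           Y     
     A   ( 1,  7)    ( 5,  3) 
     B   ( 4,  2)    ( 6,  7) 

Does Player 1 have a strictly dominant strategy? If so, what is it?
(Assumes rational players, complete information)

Yes, Player 1's strictly dominant strategy is B

Work:
A strategy strictly dominates another if it gives a strictly higher payoff against every opponent action. Compare each pair of P1's strategies column-by-column:
  A vs B: [1 vs 4, 5 vs 6] → A does not strictly dominate B (column X: 1 ≤ 4)
  B vs A: [4 vs 1, 6 vs 5] → B strictly dominates A
B strictly dominates every other strategy → strictly dominant.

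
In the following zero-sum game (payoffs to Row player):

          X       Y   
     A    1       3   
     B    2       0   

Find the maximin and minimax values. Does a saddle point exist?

Maximin = 1, Minimax = 2, Saddle: False

Work:
Row minimums: [1, 0] → maximin = 1
Column maximums: [2, 3] → minimax = 2
No saddle point (maximin ≠ minimax). Mixed strategy needed.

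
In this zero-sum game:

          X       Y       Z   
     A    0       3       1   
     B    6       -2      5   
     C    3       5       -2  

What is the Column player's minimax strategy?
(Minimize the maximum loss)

Column should play Y or Z (all achieve the minimum), value = 5

Work:
Column player minimizes Row's maximum payoff:
Column X: max payoff to Row = 6
Column Y: max payoff to Row = 5
Column Z: max payoff to Row = 5
Minimum is 5, achieved by columns Y, Z (tied).
Each of Y or Z is a minimax strategy.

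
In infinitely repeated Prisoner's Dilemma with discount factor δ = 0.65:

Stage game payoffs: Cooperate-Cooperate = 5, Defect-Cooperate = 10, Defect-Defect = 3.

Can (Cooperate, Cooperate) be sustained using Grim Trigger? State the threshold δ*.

δ* = 0.7143; since δ = 0.65 < 0.7143, cooperation cannot be sustained

Work:
For Grim Trigger:
Cooperate forever: 5/(1-δ)
Defect then punished: 10 + 3·δ/(1-δ)
Need: 5/(1-δ) ≥ 10 + 3·δ/(1-δ)
Solving: δ ≥ (T-R)/(T-P) = (10-5)/(10-3) = 0.7143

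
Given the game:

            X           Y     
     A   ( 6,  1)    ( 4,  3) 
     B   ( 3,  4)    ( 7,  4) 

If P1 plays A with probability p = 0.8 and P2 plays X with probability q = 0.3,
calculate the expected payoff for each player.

E[P1] = 4.84, E[P2] = 2.72

Work:
E[P1] = p·q·π₁(A,X) + p·(1-q)·π₁(A,Y) + (1-p)·q·π₁(B,X) + (1-p)·(1-q)·π₁(B,Y)
= 0.8·0.3·6 + 0.8·0.7·4 + 0.2·0.3·3 + 0.2·0.7·7
= 4.84

E[P2] = 2.72 (similar calculation)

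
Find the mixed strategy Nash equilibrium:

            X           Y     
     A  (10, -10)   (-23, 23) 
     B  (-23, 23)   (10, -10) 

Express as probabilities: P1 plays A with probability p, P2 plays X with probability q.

p = 0.5, q = 0.5

Work:
Find probabilities that make opponent indifferent:
P2 chooses q to make P1 indifferent between A and B
P1 chooses p to make P2 indifferent between X and Y
Mixed NE: P1 plays (A: 0.5, B: 0.5), P2 plays (X: 0.5, Y: 0.5)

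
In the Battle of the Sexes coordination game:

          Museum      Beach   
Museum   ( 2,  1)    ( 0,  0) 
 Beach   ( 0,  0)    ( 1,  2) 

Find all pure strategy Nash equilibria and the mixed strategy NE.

Pure NE: (Museum, Museum) and (Beach, Beach); Mixed NE: p = 0.6667, q = 0.3333

Work:
Check pure NE:
(Museum, Museum): (2, 1) - no unilateral deviation beneficial
(Beach, Beach): (1, 2) - no unilateral deviation beneficial
Mixed NE: P1 plays Museum with p = 0.6667, P2 plays Museum with q = 0.3333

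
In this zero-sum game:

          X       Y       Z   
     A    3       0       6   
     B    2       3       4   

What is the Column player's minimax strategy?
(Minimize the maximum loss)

Column should play X or Y (all achieve the minimum), value = 3

Work:
Column player minimizes Row's maximum payoff:
Column X: max payoff to Row = 3
Column Y: max payoff to Row = 3
Column Z: max payoff to Row = 6
Minimum is 3, achieved by columns X, Y (tied).
Each of X or Y is a minimax strategy.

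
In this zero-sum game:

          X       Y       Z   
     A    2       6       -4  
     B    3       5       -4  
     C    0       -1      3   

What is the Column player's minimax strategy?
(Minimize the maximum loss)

Column should play X or Z (all achieve the minimum), value = 3

Work:
Column player minimizes Row's maximum payoff:
Column X: max payoff to Row = 3
Column Y: max payoff to Row = 6
Column Z: max payoff to Row = 3
Minimum is 3, achieved by columns X, Z (tied).
Each of X or Z is a minimax strategy.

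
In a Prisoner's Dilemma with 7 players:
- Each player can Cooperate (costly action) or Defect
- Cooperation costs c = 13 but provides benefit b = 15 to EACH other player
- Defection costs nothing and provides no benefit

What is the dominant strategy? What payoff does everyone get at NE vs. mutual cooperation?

Dominant: Defect; NE payoff = 0; Coop payoff = 77

Work:
Defect dominates (saves cost c = 13, benefit to others is external)
NE: All defect → everyone gets 0
If all cooperate: each receives (6)×15 - 13 = 77
Social dilemma: 77 > 0 but NE gives 0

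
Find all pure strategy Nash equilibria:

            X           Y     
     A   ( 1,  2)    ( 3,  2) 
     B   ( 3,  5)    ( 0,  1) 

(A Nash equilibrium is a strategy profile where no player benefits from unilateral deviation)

Nash equilibrium: (A, Y), (B, X)

Work:
Best responses:
  P1 vs X: payoffs [1, 3] → best response B (payoff 3)
  P1 vs Y: payoffs [3, 0] → best response A (payoff 3)
  P2 vs A: payoffs [2, 2] → best response X/Y (payoff 2)
  P2 vs B: payoffs [5, 1] → best response X (payoff 5)
Mutual best responses: (A,Y), (B,X) → Nash equilibria.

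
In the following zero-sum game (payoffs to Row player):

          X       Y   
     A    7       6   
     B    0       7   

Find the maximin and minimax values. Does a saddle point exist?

Maximin = 6, Minimax = 7, Saddle: False

Work:
Row minimums: [6, 0] → maximin = 6
Column maximums: [7, 7] → minimax = 7
No saddle point (maximin ≠ minimax). Mixed strategy needed.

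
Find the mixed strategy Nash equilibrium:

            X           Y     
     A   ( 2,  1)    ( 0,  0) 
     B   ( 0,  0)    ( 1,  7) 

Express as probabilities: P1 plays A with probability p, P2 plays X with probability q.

p = 0.875, q = 0.3333

Work:
Find probabilities that make opponent indifferent:
P2 chooses q to make P1 indifferent between A and B
P1 chooses p to make P2 indifferent between X and Y
Mixed NE: P1 plays (A: 0.875, B: 0.125), P2 plays (X: 0.3333, Y: 0.6667)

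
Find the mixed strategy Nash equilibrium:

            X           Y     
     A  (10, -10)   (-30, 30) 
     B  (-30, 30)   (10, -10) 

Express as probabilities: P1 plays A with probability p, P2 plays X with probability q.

p = 0.5, q = 0.5

Work:
Find probabilities that make opponent indifferent:
P2 chooses q to make P1 indifferent between A and B
P1 chooses p to make P2 indifferent between X and Y
Mixed NE: P1 plays (A: 0.5, B: 0.5), P2 plays (X: 0.5, Y: 0.5)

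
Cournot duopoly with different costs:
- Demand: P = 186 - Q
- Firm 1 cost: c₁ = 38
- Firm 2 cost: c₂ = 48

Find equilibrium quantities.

q₁* = 52.67, q₂* = 42.67

Work:
Reaction: q₁ = (186 - 38 - q₂)/2
Reaction: q₂ = (186 - 48 - q₁)/2
Solve simultaneously:
q₁* = (186 - 2×38 + 48)/3 = 52.67
q₂* = (186 - 2×48 + 38)/3 = 42.67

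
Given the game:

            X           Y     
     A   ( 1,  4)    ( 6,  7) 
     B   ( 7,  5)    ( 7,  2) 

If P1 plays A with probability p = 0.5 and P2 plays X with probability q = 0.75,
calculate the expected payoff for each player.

E[P1] = 4.625, E[P2] = 4.5

Work:
E[P1] = p·q·π₁(A,X) + p·(1-q)·π₁(A,Y) + (1-p)·q·π₁(B,X) + (1-p)·(1-q)·π₁(B,Y)
= 0.5·0.75·1 + 0.5·0.25·6 + 0.5·0.75·7 + 0.5·0.25·7
= 4.625

E[P2] = 4.5 (similar calculation)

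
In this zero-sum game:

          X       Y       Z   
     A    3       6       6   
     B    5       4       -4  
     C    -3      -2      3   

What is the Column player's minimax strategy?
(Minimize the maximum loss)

Column should play X, value = 5

Work:
Column player minimizes Row's maximum payoff:
Column X: max payoff to Row = 5
Column Y: max payoff to Row = 6
Column Z: max payoff to Row = 6
Minimum is 5, achieved by column X.
Minimax strategy: X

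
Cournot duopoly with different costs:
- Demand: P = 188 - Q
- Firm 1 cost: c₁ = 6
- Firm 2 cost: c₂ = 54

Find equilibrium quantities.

q₁* = 76.67, q₂* = 28.67

Work:
Reaction: q₁ = (188 - 6 - q₂)/2
Reaction: q₂ = (188 - 54 - q₁)/2
Solve simultaneously:
q₁* = (188 - 2×6 + 54)/3 = 76.67
q₂* = (188 - 2×54 + 6)/3 = 28.67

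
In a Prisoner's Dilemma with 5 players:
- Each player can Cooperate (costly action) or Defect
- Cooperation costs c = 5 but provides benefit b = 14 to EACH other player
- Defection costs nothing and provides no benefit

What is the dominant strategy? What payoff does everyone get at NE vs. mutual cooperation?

Dominant: Defect; NE payoff = 0; Coop payoff = 51

Work:
Defect dominates (saves cost c = 5, benefit to others is external)
NE: All defect → everyone gets 0
If all cooperate: each receives (4)×14 - 5 = 51
Social dilemma: 51 > 0 but NE gives 0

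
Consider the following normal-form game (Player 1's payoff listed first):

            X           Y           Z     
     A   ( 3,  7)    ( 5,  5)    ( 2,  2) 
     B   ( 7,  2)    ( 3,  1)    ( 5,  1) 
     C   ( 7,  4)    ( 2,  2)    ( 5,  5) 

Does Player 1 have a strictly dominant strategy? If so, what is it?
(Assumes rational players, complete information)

No strictly dominant strategy exists for Player 1

Work:
A strategy strictly dominates another if it gives a strictly higher payoff against every opponent action. Compare each pair of P1's strategies column-by-column:
  A vs B: [3 vs 7, 5 vs 3, 2 vs 5] → A does not strictly dominate B (column X: 3 ≤ 7)
  A vs C: [3 vs 7, 5 vs 2, 2 vs 5] → A does not strictly dominate C (column X: 3 ≤ 7)
  B vs A: [7 vs 3, 3 vs 5, 5 vs 2] → B does not strictly dominate A (column Y: 3 ≤ 5)
  B vs C: [7 vs 7, 3 vs 2, 5 vs 5] → B does not strictly dominate C (column X: 7 ≤ 7)
  C vs A: [7 vs 3, 2 vs 5, 5 vs 2] → C does not strictly dominate A (column Y: 2 ≤ 5)
  C vs B: [7 vs 7, 2 vs 3, 5 vs 5] → C does not strictly dominate B (column X: 7 ≤ 7)
No single strategy strictly dominates all others → no strictly dominant strategy.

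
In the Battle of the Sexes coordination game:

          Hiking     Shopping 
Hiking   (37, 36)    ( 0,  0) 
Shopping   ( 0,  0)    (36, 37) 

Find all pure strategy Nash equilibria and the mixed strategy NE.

Pure NE: (Hiking, Hiking) and (Shopping, Shopping); Mixed NE: p = 0.5068, q = 0.4932

Work:
Check pure NE:
(Hiking, Hiking): (37, 36) - no unilateral deviation beneficial
(Shopping, Shopping): (36, 37) - no unilateral deviation beneficial
Mixed NE: P1 plays Hiking with p = 0.5068, P2 plays Hiking with q = 0.4932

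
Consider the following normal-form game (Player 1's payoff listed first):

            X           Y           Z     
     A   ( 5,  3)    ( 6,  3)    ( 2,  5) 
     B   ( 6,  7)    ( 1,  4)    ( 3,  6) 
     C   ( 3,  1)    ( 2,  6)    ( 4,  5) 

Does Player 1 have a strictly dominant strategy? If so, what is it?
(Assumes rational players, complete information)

No strictly dominant strategy exists for Player 1

Work:
A strategy strictly dominates another if it gives a strictly higher payoff against every opponent action. Compare each pair of P1's strategies column-by-column:
  A vs B: [5 vs 6, 6 vs 1, 2 vs 3] → A does not strictly dominate B (column X: 5 ≤ 6)
  A vs C: [5 vs 3, 6 vs 2, 2 vs 4] → A does not strictly dominate C (column Z: 2 ≤ 4)
  B vs A: [6 vs 5, 1 vs 6, 3 vs 2] → B does not strictly dominate A (column Y: 1 ≤ 6)
  B vs C: [6 vs 3, 1 vs 2, 3 vs 4] → B does not strictly dominate C (column Y: 1 ≤ 2)
  C vs A: [3 vs 5, 2 vs 6, 4 vs 2] → C does not strictly dominate A (column X: 3 ≤ 5)
  C vs B: [3 vs 6, 2 vs 1, 4 vs 3] → C does not strictly dominate B (column X: 3 ≤ 6)
No single strategy strictly dominates all others → no strictly dominant strategy.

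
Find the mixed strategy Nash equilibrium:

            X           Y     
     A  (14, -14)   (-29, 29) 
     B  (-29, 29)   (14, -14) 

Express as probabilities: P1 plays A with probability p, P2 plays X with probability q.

p = 0.5, q = 0.5

Work:
Find probabilities that make opponent indifferent:
P2 chooses q to make P1 indifferent between A and B
P1 chooses p to make P2 indifferent between X and Y
Mixed NE: P1 plays (A: 0.5, B: 0.5), P2 plays (X: 0.5, Y: 0.5)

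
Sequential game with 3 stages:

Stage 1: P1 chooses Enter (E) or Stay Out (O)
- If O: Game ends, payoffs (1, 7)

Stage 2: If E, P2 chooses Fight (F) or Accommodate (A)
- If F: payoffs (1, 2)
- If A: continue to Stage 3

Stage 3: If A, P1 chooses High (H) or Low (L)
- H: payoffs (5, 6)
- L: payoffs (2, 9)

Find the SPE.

SPE: (E, A, H); Outcome (5, 6)

Work:
Stage 3: P1 chooses H (5 vs 2)
Stage 2: P2: F->2, A->6 (anticipating H). Choose A
Stage 1: P1: O->1, E->5 (anticipating A, H). Choose E
SPE path: E -> A -> H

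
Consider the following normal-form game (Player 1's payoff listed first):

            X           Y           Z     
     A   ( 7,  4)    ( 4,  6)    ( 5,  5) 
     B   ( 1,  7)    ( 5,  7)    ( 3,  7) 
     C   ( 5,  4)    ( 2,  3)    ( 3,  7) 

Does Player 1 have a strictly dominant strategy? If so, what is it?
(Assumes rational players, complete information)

No strictly dominant strategy exists for Player 1

Work:
A strategy strictly dominates another if it gives a strictly higher payoff against every opponent action. Compare each pair of P1's strategies column-by-column:
  A vs B: [7 vs 1, 4 vs 5, 5 vs 3] → A does not strictly dominate B (column Y: 4 ≤ 5)
  A vs C: [7 vs 5, 4 vs 2, 5 vs 3] → A strictly dominates C
  B vs A: [1 vs 7, 5 vs 4, 3 vs 5] → B does not strictly dominate A (column X: 1 ≤ 7)
  B vs C: [1 vs 5, 5 vs 2, 3 vs 3] → B does not strictly dominate C (column X: 1 ≤ 5)
  C vs A: [5 vs 7, 2 vs 4, 3 vs 5] → C does not strictly dominate A (column X: 5 ≤ 7)
  C vs B: [5 vs 1, 2 vs 5, 3 vs 3] → C does not strictly dominate B (column Y: 2 ≤ 5)
No single strategy strictly dominates all others → no strictly dominant strategy.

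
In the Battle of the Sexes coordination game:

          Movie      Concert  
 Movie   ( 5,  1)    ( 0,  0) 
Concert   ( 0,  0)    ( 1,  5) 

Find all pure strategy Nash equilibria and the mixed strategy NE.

Pure NE: (Movie, Movie) and (Concert, Concert); Mixed NE: p = 0.8333, q = 0.1667

Work:
Check pure NE:
(Movie, Movie): (5, 1) - no unilateral deviation beneficial
(Concert, Concert): (1, 5) - no unilateral deviation beneficial
Mixed NE: P1 plays Movie with p = 0.8333, P2 plays Movie with q = 0.1667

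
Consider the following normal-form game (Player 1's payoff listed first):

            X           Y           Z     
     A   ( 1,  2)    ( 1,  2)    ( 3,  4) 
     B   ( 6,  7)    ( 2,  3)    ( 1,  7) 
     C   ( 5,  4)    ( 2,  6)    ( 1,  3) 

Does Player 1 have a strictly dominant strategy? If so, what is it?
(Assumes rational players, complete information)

No strictly dominant strategy exists for Player 1

Work:
A strategy strictly dominates another if it gives a strictly higher payoff against every opponent action. Compare each pair of P1's strategies column-by-column:
  A vs B: [1 vs 6, 1 vs 2, 3 vs 1] → A does not strictly dominate B (column X: 1 ≤ 6)
  A vs C: [1 vs 5, 1 vs 2, 3 vs 1] → A does not strictly dominate C (column X: 1 ≤ 5)
  B vs A: [6 vs 1, 2 vs 1, 1 vs 3] → B does not strictly dominate A (column Z: 1 ≤ 3)
  B vs C: [6 vs 5, 2 vs 2, 1 vs 1] → B does not strictly dominate C (column Y: 2 ≤ 2)
  C vs A: [5 vs 1, 2 vs 1, 1 vs 3] → C does not strictly dominate A (column Z: 1 ≤ 3)
  C vs B: [5 vs 6, 2 vs 2, 1 vs 1] → C does not strictly dominate B (column X: 5 ≤ 6)
No single strategy strictly dominates all others → no strictly dominant strategy.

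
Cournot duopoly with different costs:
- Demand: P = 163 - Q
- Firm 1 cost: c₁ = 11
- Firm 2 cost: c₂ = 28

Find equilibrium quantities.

q₁* = 56.33, q₂* = 39.33

Work:
Reaction: q₁ = (163 - 11 - q₂)/2
Reaction: q₂ = (163 - 28 - q₁)/2
Solve simultaneously:
q₁* = (163 - 2×11 + 28)/3 = 56.33
q₂* = (163 - 2×28 + 11)/3 = 39.33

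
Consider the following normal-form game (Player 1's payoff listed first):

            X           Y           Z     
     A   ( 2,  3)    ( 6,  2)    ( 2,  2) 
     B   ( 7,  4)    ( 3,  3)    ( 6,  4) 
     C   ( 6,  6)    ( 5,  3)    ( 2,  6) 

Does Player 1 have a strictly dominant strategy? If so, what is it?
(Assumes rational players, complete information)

No strictly dominant strategy exists for Player 1

Work:
A strategy strictly dominates another if it gives a strictly higher payoff against every opponent action. Compare each pair of P1's strategies column-by-column:
  A vs B: [2 vs 7, 6 vs 3, 2 vs 6] → A does not strictly dominate B (column X: 2 ≤ 7)
  A vs C: [2 vs 6, 6 vs 5, 2 vs 2] → A does not strictly dominate C (column X: 2 ≤ 6)
  B vs A: [7 vs 2, 3 vs 6, 6 vs 2] → B does not strictly dominate A (column Y: 3 ≤ 6)
  B vs C: [7 vs 6, 3 vs 5, 6 vs 2] → B does not strictly dominate C (column Y: 3 ≤ 5)
  C vs A: [6 vs 2, 5 vs 6, 2 vs 2] → C does not strictly dominate A (column Y: 5 ≤ 6)
  C vs B: [6 vs 7, 5 vs 3, 2 vs 6] → C does not strictly dominate B (column X: 6 ≤ 7)
No single strategy strictly dominates all others → no strictly dominant strategy.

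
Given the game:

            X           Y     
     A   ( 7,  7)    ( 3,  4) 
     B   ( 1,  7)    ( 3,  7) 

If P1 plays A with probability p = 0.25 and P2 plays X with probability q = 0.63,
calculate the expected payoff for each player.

E[P1] = 2.685, E[P2] = 6.7225

Work:
E[P1] = p·q·π₁(A,X) + p·(1-q)·π₁(A,Y) + (1-p)·q·π₁(B,X) + (1-p)·(1-q)·π₁(B,Y)
= 0.25·0.63·7 + 0.25·0.37·3 + 0.75·0.63·1 + 0.75·0.37·3
= 2.685

E[P2] = 6.7225 (similar calculation)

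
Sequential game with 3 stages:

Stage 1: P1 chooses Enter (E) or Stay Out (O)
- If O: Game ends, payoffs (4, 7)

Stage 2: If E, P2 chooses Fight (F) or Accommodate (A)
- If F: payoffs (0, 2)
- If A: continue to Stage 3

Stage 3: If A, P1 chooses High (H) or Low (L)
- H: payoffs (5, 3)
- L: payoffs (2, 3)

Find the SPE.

SPE: (E, A, H); Outcome (5, 3)

Work:
Stage 3: P1 chooses H (5 vs 2)
Stage 2: P2: F->2, A->3 (anticipating H). Choose A
Stage 1: P1: O->4, E->5 (anticipating A, H). Choose E
SPE path: E -> A -> H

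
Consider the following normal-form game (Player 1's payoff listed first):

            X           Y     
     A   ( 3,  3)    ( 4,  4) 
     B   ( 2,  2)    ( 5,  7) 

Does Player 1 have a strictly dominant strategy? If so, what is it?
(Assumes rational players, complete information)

No strictly dominant strategy exists for Player 1

Work:
A strategy strictly dominates another if it gives a strictly higher payoff against every opponent action. Compare each pair of P1's strategies column-by-column:
  A vs B: [3 vs 2, 4 vs 5] → A does not strictly dominate B (column Y: 4 ≤ 5)
  B vs A: [2 vs 3, 5 vs 4] → B does not strictly dominate A (column X: 2 ≤ 3)
No single strategy strictly dominates all others → no strictly dominant strategy.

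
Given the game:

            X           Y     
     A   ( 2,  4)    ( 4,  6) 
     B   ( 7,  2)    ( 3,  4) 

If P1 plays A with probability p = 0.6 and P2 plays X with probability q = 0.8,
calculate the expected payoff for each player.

E[P1] = 3.92, E[P2] = 3.6

Work:
E[P1] = p·q·π₁(A,X) + p·(1-q)·π₁(A,Y) + (1-p)·q·π₁(B,X) + (1-p)·(1-q)·π₁(B,Y)
= 0.6·0.8·2 + 0.6·0.2·4 + 0.4·0.8·7 + 0.4·0.2·3
= 3.92

E[P2] = 3.6 (similar calculation)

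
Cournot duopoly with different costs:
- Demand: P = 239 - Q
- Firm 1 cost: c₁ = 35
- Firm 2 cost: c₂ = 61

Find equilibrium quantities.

q₁* = 76.67, q₂* = 50.67

Work:
Reaction: q₁ = (239 - 35 - q₂)/2
Reaction: q₂ = (239 - 61 - q₁)/2
Solve simultaneously:
q₁* = (239 - 2×35 + 61)/3 = 76.67
q₂* = (239 - 2×61 + 35)/3 = 50.67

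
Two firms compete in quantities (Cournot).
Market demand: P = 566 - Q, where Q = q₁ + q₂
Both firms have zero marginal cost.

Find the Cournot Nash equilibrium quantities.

q₁* = q₂* = 188.67; P* = 188.67

Work:
Profit: π_i = P·q_i = (a - q_i - q_j)·q_i
FOC: ∂π_i/∂q_i = a - 2q_i - q_j = 0
Reaction function: q_i = (566 - q_j)/2
Symmetry: q* = 566/3 = 188.67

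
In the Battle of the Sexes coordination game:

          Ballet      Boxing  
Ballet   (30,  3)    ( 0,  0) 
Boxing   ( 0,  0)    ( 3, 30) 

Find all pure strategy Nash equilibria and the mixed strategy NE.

Pure NE: (Ballet, Ballet) and (Boxing, Boxing); Mixed NE: p = 0.9091, q = 0.0909

Work:
Check pure NE:
(Ballet, Ballet): (30, 3) - no unilateral deviation beneficial
(Boxing, Boxing): (3, 30) - no unilateral deviation beneficial
Mixed NE: P1 plays Ballet with p = 0.9091, P2 plays Ballet with q = 0.0909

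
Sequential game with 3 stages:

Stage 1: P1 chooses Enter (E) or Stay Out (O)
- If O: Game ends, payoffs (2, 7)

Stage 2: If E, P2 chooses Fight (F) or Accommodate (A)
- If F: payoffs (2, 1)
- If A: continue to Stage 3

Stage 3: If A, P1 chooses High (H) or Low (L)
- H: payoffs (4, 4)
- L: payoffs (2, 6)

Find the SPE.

SPE: (E, A, H); Outcome (4, 4)

Work:
Stage 3: P1 chooses H (4 vs 2)
Stage 2: P2: F->1, A->4 (anticipating H). Choose A
Stage 1: P1: O->2, E->4 (anticipating A, H). Choose E
SPE path: E -> A -> H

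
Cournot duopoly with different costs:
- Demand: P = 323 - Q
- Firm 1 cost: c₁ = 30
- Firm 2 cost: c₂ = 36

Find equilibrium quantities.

q₁* = 99.67, q₂* = 93.67

Work:
Reaction: q₁ = (323 - 30 - q₂)/2
Reaction: q₂ = (323 - 36 - q₁)/2
Solve simultaneously:
q₁* = (323 - 2×30 + 36)/3 = 99.67
q₂* = (323 - 2×36 + 30)/3 = 93.67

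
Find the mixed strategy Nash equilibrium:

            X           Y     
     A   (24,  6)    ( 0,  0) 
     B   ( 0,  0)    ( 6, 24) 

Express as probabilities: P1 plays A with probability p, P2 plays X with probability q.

p = 0.8, q = 0.2

Work:
Find probabilities that make opponent indifferent:
P2 chooses q to make P1 indifferent between A and B
P1 chooses p to make P2 indifferent between X and Y
Mixed NE: P1 plays (A: 0.8, B: 0.2), P2 plays (X: 0.2, Y: 0.8)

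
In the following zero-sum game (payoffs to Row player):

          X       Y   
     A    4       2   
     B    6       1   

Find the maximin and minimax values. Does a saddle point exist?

Maximin = 2, Minimax = 2, Saddle: True

Work:
Row minimums: [2, 1] → maximin = 2
Column maximums: [6, 2] → minimax = 2
Saddle point exists! Game value = 2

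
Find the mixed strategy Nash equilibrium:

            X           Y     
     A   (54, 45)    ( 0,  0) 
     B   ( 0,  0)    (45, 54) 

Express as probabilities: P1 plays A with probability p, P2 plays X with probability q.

p = 0.5455, q = 0.4545

Work:
Find probabilities that make opponent indifferent:
P2 chooses q to make P1 indifferent between A and B
P1 chooses p to make P2 indifferent between X and Y
Mixed NE: P1 plays (A: 0.5455, B: 0.4545), P2 plays (X: 0.4545, Y: 0.5455)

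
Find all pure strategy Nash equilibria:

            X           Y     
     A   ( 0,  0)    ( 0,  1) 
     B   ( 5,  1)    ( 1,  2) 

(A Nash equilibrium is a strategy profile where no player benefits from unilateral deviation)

Nash equilibrium: (B, Y)

Work:
Best responses:
  P1 vs X: payoffs [0, 5] → best response B (payoff 5)
  P1 vs Y: payoffs [0, 1] → best response B (payoff 1)
  P2 vs A: payoffs [0, 1] → best response Y (payoff 1)
  P2 vs B: payoffs [1, 2] → best response Y (payoff 2)
Mutual best responses: (B,Y) → Nash equilibria.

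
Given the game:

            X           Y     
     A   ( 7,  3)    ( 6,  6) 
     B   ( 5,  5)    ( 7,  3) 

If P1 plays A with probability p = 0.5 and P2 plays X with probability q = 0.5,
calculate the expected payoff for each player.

E[P1] = 6.25, E[P2] = 4.25

Work:
E[P1] = p·q·π₁(A,X) + p·(1-q)·π₁(A,Y) + (1-p)·q·π₁(B,X) + (1-p)·(1-q)·π₁(B,Y)
= 0.5·0.5·7 + 0.5·0.5·6 + 0.5·0.5·5 + 0.5·0.5·7
= 6.25

E[P2] = 4.25 (similar calculation)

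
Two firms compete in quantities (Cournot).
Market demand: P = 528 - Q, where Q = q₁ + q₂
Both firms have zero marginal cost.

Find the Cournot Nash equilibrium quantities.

q₁* = q₂* = 176.0; P* = 176.0

Work:
Profit: π_i = P·q_i = (a - q_i - q_j)·q_i
FOC: ∂π_i/∂q_i = a - 2q_i - q_j = 0
Reaction function: q_i = (528 - q_j)/2
Symmetry: q* = 528/3 = 176.0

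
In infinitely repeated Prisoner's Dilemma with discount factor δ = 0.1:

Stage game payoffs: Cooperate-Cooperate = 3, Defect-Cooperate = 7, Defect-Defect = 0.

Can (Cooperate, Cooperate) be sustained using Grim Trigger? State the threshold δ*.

δ* = 0.5714; since δ = 0.1 < 0.5714, cooperation cannot be sustained

Work:
For Grim Trigger:
Cooperate forever: 3/(1-δ)
Defect then punished: 7 + 0·δ/(1-δ)
Need: 3/(1-δ) ≥ 7 + 0·δ/(1-δ)
Solving: δ ≥ (T-R)/(T-P) = (7-3)/(7-0) = 0.5714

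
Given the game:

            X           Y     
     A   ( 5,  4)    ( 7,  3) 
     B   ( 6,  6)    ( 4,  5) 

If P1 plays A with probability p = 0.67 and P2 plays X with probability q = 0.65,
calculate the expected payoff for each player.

E[P1] = 5.568, E[P2] = 4.31

Work:
E[P1] = p·q·π₁(A,X) + p·(1-q)·π₁(A,Y) + (1-p)·q·π₁(B,X) + (1-p)·(1-q)·π₁(B,Y)
= 0.67·0.65·5 + 0.67·0.35·7 + 0.33·0.65·6 + 0.33·0.35·4
= 5.568

E[P2] = 4.31 (similar calculation)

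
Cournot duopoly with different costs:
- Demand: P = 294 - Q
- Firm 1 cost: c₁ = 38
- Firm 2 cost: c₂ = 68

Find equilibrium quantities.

q₁* = 95.33, q₂* = 65.33

Work:
Reaction: q₁ = (294 - 38 - q₂)/2
Reaction: q₂ = (294 - 68 - q₁)/2
Solve simultaneously:
q₁* = (294 - 2×38 + 68)/3 = 95.33
q₂* = (294 - 2×68 + 38)/3 = 65.33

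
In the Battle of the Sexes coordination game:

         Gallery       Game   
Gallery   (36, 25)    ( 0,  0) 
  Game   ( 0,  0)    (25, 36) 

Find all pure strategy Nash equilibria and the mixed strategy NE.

Pure NE: (Gallery, Gallery) and (Game, Game); Mixed NE: p = 0.5902, q = 0.4098

Work:
Check pure NE:
(Gallery, Gallery): (36, 25) - no unilateral deviation beneficial
(Game, Game): (25, 36) - no unilateral deviation beneficial
Mixed NE: P1 plays Gallery with p = 0.5902, P2 plays Gallery with q = 0.4098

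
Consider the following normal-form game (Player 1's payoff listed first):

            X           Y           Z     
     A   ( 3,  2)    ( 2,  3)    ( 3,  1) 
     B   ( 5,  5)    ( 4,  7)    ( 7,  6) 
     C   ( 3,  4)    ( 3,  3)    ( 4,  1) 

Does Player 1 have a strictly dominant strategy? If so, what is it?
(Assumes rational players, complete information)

Yes, Player 1's strictly dominant strategy is B

Work:
A strategy strictly dominates another if it gives a strictly higher payoff against every opponent action. Compare each pair of P1's strategies column-by-column:
  A vs B: [3 vs 5, 2 vs 4, 3 vs 7] → A does not strictly dominate B (column X: 3 ≤ 5)
  A vs C: [3 vs 3, 2 vs 3, 3 vs 4] → A does not strictly dominate C (column X: 3 ≤ 3)
  B vs A: [5 vs 3, 4 vs 2, 7 vs 3] → B strictly dominates A
  B vs C: [5 vs 3, 4 vs 3, 7 vs 4] → B strictly dominates C
  C vs A: [3 vs 3, 3 vs 2, 4 vs 3] → C does not strictly dominate A (column X: 3 ≤ 3)
  C vs B: [3 vs 5, 3 vs 4, 4 vs 7] → C does not strictly dominate B (column X: 3 ≤ 5)
B strictly dominates every other strategy → strictly dominant.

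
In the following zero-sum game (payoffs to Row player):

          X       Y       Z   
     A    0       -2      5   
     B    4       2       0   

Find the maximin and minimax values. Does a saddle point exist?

Maximin = 0, Minimax = 2, Saddle: False

Work:
Row minimums: [-2, 0] → maximin = 0
Column maximums: [4, 2, 5] → minimax = 2
No saddle point (maximin ≠ minimax). Mixed strategy needed.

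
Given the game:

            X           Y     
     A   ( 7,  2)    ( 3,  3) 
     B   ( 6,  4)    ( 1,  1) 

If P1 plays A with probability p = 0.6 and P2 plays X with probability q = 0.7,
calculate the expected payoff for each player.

E[P1] = 5.28, E[P2] = 2.62

Work:
E[P1] = p·q·π₁(A,X) + p·(1-q)·π₁(A,Y) + (1-p)·q·π₁(B,X) + (1-p)·(1-q)·π₁(B,Y)
= 0.6·0.7·7 + 0.6·0.3·3 + 0.4·0.7·6 + 0.4·0.3·1
= 5.28

E[P2] = 2.62 (similar calculation)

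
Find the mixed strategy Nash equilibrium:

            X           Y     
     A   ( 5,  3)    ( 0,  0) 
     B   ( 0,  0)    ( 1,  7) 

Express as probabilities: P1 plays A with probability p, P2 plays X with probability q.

p = 0.7, q = 0.1667

Work:
Find probabilities that make opponent indifferent:
P2 chooses q to make P1 indifferent between A and B
P1 chooses p to make P2 indifferent between X and Y
Mixed NE: P1 plays (A: 0.7, B: 0.3), P2 plays (X: 0.1667, Y: 0.8333)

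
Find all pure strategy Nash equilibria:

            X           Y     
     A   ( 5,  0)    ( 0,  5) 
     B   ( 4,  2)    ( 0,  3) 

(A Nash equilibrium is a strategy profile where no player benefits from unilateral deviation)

Nash equilibrium: (A, Y), (B, Y)

Work:
Best responses:
  P1 vs X: payoffs [5, 4] → best response A (payoff 5)
  P1 vs Y: payoffs [0, 0] → best response A/B (payoff 0)
  P2 vs A: payoffs [0, 5] → best response Y (payoff 5)
  P2 vs B: payoffs [2, 3] → best response Y (payoff 3)
Mutual best responses: (A,Y), (B,Y) → Nash equilibria.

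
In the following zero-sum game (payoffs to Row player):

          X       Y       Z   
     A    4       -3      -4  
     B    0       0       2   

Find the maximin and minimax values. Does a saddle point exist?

Maximin = 0, Minimax = 0, Saddle: True

Work:
Row minimums: [-4, 0] → maximin = 0
Column maximums: [4, 0, 2] → minimax = 0
Saddle point exists! Game value = 0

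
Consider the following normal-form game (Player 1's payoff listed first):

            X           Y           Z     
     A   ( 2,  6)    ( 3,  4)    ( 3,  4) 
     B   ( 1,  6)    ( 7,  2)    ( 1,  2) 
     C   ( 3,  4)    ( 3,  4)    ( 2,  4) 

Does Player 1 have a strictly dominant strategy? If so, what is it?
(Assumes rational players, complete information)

No strictly dominant strategy exists for Player 1

Work:
A strategy strictly dominates another if it gives a strictly higher payoff against every opponent action. Compare each pair of P1's strategies column-by-column:
  A vs B: [2 vs 1, 3 vs 7, 3 vs 1] → A does not strictly dominate B (column Y: 3 ≤ 7)
  A vs C: [2 vs 3, 3 vs 3, 3 vs 2] → A does not strictly dominate C (column X: 2 ≤ 3)
  B vs A: [1 vs 2, 7 vs 3, 1 vs 3] → B does not strictly dominate A (column X: 1 ≤ 2)
  B vs C: [1 vs 3, 7 vs 3, 1 vs 2] → B does not strictly dominate C (column X: 1 ≤ 3)
  C vs A: [3 vs 2, 3 vs 3, 2 vs 3] → C does not strictly dominate A (column Y: 3 ≤ 3)
  C vs B: [3 vs 1, 3 vs 7, 2 vs 1] → C does not strictly dominate B (column Y: 3 ≤ 7)
No single strategy strictly dominates all others → no strictly dominant strategy.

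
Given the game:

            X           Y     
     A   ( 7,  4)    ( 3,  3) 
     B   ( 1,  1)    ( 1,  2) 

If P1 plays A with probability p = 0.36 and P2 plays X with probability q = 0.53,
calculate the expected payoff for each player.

E[P1] = 2.4832, E[P2] = 2.2116

Work:
E[P1] = p·q·π₁(A,X) + p·(1-q)·π₁(A,Y) + (1-p)·q·π₁(B,X) + (1-p)·(1-q)·π₁(B,Y)
= 0.36·0.53·7 + 0.36·0.47·3 + 0.64·0.53·1 + 0.64·0.47·1
= 2.4832

E[P2] = 2.2116 (similar calculation)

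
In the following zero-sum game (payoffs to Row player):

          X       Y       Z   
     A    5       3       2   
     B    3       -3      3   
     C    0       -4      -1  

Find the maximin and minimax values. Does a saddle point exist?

Maximin = 2, Minimax = 3, Saddle: False

Work:
Row minimums: [2, -3, -4] → maximin = 2
Column maximums: [5, 3, 3] → minimax = 3
No saddle point (maximin ≠ minimax). Mixed strategy needed.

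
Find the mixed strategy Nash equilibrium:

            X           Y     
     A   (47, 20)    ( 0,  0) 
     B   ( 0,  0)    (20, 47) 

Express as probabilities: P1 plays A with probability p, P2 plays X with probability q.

p = 0.7015, q = 0.2985

Work:
Find probabilities that make opponent indifferent:
P2 chooses q to make P1 indifferent between A and B
P1 chooses p to make P2 indifferent between X and Y
Mixed NE: P1 plays (A: 0.7015, B: 0.2985), P2 plays (X: 0.2985, Y: 0.7015)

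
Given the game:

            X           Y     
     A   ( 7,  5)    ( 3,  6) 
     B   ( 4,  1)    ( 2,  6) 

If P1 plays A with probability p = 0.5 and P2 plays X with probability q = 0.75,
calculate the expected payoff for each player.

E[P1] = 4.75, E[P2] = 3.75

Work:
E[P1] = p·q·π₁(A,X) + p·(1-q)·π₁(A,Y) + (1-p)·q·π₁(B,X) + (1-p)·(1-q)·π₁(B,Y)
= 0.5·0.75·7 + 0.5·0.25·3 + 0.5·0.75·4 + 0.5·0.25·2
= 4.75

E[P2] = 3.75 (similar calculation)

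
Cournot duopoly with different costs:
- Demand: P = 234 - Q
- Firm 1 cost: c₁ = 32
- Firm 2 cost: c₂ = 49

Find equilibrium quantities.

q₁* = 73.0, q₂* = 56.0

Work:
Reaction: q₁ = (234 - 32 - q₂)/2
Reaction: q₂ = (234 - 49 - q₁)/2
Solve simultaneously:
q₁* = (234 - 2×32 + 49)/3 = 73.0
q₂* = (234 - 2×49 + 32)/3 = 56.0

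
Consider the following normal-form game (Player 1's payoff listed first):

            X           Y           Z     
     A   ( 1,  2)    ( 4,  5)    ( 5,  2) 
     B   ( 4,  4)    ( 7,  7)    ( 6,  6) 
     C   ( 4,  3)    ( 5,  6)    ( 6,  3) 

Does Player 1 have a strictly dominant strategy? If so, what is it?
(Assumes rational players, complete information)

No strictly dominant strategy exists for Player 1

Work:
A strategy strictly dominates another if it gives a strictly higher payoff against every opponent action. Compare each pair of P1's strategies column-by-column:
  A vs B: [1 vs 4, 4 vs 7, 5 vs 6] → A does not strictly dominate B (column X: 1 ≤ 4)
  A vs C: [1 vs 4, 4 vs 5, 5 vs 6] → A does not strictly dominate C (column X: 1 ≤ 4)
  B vs A: [4 vs 1, 7 vs 4, 6 vs 5] → B strictly dominates A
  B vs C: [4 vs 4, 7 vs 5, 6 vs 6] → B does not strictly dominate C (column X: 4 ≤ 4)
  C vs A: [4 vs 1, 5 vs 4, 6 vs 5] → C strictly dominates A
  C vs B: [4 vs 4, 5 vs 7, 6 vs 6] → C does not strictly dominate B (column X: 4 ≤ 4)
No single strategy strictly dominates all others → no strictly dominant strategy.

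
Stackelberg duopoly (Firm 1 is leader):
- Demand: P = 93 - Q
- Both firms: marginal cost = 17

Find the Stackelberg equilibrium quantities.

q₁* (leader) = 38.0, q₂* (follower) = 19.0

Work:
Follower's reaction: q₂ = (a - c - q₁)/2
Leader substitutes: π₁ = q₁·(a - q₁ - (a-c-q₁)/2 - c)
FOC: q₁* = (93 - 17)/2 = 38.00
Then: q₂* = (93 - 17 - 38.0)/2 = 19.00
Leader has first-mover advantage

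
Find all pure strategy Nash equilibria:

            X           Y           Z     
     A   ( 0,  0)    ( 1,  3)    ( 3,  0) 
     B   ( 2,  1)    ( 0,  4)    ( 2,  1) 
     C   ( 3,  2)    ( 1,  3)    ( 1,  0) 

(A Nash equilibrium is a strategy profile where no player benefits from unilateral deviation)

Nash equilibrium: (A, Y), (C, Y)

Work:
Best responses:
  P1 vs X: payoffs [0, 2, 3] → best response C (payoff 3)
  P1 vs Y: payoffs [1, 0, 1] → best response A/C (payoff 1)
  P1 vs Z: payoffs [3, 2, 1] → best response A (payoff 3)
  P2 vs A: payoffs [0, 3, 0] → best response Y (payoff 3)
  P2 vs B: payoffs [1, 4, 1] → best response Y (payoff 4)
  P2 vs C: payoffs [2, 3, 0] → best response Y (payoff 3)
Mutual best responses: (A,Y), (C,Y) → Nash equilibria.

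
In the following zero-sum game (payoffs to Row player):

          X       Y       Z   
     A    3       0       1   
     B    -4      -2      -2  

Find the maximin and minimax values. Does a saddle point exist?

Maximin = 0, Minimax = 0, Saddle: True

Work:
Row minimums: [0, -4] → maximin = 0
Column maximums: [3, 0, 1] → minimax = 0
Saddle point exists! Game value = 0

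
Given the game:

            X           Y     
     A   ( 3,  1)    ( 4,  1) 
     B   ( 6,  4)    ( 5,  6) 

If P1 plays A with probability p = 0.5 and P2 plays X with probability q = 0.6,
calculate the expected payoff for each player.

E[P1] = 4.5, E[P2] = 2.9

Work:
E[P1] = p·q·π₁(A,X) + p·(1-q)·π₁(A,Y) + (1-p)·q·π₁(B,X) + (1-p)·(1-q)·π₁(B,Y)
= 0.5·0.6·3 + 0.5·0.4·4 + 0.5·0.6·6 + 0.5·0.4·5
= 4.5

E[P2] = 2.9 (similar calculation)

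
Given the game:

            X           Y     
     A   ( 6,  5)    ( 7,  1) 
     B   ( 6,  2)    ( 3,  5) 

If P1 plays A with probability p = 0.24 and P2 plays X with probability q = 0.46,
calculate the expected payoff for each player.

E[P1] = 4.8984, E[P2] = 3.4328

Work:
E[P1] = p·q·π₁(A,X) + p·(1-q)·π₁(A,Y) + (1-p)·q·π₁(B,X) + (1-p)·(1-q)·π₁(B,Y)
= 0.24·0.46·6 + 0.24·0.54·7 + 0.76·0.46·6 + 0.76·0.54·3
= 4.8984

E[P2] = 3.4328 (similar calculation)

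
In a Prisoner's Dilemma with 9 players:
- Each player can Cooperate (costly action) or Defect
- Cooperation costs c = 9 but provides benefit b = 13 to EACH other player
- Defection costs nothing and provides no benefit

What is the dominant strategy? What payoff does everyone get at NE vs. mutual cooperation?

Dominant: Defect; NE payoff = 0; Coop payoff = 95

Work:
Defect dominates (saves cost c = 9, benefit to others is external)
NE: All defect → everyone gets 0
If all cooperate: each receives (8)×13 - 9 = 95
Social dilemma: 95 > 0 but NE gives 0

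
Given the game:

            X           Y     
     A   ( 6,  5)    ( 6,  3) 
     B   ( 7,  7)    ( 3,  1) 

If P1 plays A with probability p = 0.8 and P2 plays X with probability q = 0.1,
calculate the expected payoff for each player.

E[P1] = 5.48, E[P2] = 2.88

Work:
E[P1] = p·q·π₁(A,X) + p·(1-q)·π₁(A,Y) + (1-p)·q·π₁(B,X) + (1-p)·(1-q)·π₁(B,Y)
= 0.8·0.1·6 + 0.8·0.9·6 + 0.2·0.1·7 + 0.2·0.9·3
= 5.48

E[P2] = 2.88 (similar calculation)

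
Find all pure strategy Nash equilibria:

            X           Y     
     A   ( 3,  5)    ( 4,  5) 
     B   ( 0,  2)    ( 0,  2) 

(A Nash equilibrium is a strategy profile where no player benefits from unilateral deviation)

Nash equilibrium: (A, X), (A, Y)

Work:
Best responses:
  P1 vs X: payoffs [3, 0] → best response A (payoff 3)
  P1 vs Y: payoffs [4, 0] → best response A (payoff 4)
  P2 vs A: payoffs [5, 5] → best response X/Y (payoff 5)
  P2 vs B: payoffs [2, 2] → best response X/Y (payoff 2)
Mutual best responses: (A,X), (A,Y) → Nash equilibria.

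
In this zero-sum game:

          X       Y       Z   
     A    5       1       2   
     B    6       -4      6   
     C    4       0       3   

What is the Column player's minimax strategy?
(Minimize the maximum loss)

Column should play Y, value = 1

Work:
Column player minimizes Row's maximum payoff:
Column X: max payoff to Row = 6
Column Y: max payoff to Row = 1
Column Z: max payoff to Row = 6
Minimum is 1, achieved by column Y.
Minimax strategy: Y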